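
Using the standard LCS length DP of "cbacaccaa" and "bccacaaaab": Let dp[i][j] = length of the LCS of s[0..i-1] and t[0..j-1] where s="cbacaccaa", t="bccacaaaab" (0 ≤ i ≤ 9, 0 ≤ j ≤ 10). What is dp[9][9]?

6

   ''  b  c  c  a  c  a  a  a  a  b
''  0  0  0  0  0  0  0  0  0  0  0
 c  0  0  1  1  1  1  1  1  1  1  1
 b  0  1  1  1  1  1  1  1  1  1  2
 a  0  1  1  1  2  2  2  2  2  2  2
 c  0  1  2  2  2  3  3  3  3  3  3
 a  0  1  2  2  3  3  4  4  4  4  4
 c  0  1  2  3  3  4  4  4  4  4  4
 c  0  1  2  3  3  4  4  4  4  4  4
 a  0  1  2  3  4  4  5  5  5  5  5
 a  0  1  2  3  4  4  5  6  6  6  6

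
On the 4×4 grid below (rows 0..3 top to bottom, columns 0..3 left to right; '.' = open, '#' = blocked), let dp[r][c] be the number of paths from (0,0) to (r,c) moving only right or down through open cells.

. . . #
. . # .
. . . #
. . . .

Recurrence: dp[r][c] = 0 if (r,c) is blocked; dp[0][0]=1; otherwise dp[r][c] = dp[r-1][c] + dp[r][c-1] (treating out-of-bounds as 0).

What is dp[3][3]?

7

r\c   0   1   2   3
  0   1   1   1   0
  1   1   2   0   0
  2   1   3   3   0
  3   1   4   7   7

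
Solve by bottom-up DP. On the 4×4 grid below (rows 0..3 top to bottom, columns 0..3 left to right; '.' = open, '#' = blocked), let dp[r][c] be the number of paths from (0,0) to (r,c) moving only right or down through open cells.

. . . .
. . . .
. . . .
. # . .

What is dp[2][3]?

10

r\c   0   1   2   3
  0   1   1   1   1
  1   1   2   3   4
  2   1   3   6  10
  3   1   0   6  16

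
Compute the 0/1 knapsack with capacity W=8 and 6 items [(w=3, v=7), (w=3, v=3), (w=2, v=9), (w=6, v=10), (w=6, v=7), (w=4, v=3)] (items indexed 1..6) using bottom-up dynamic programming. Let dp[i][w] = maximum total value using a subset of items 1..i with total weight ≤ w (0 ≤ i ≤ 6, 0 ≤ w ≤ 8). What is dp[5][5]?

i\w   0   1   2   3   4   5   6   7   8
  0   0   0   0   0   0   0   0   0   0
  1   0   0   0   7   7   7   7   7   7
  2   0   0   0   7   7   7  10  10  10
  3   0   0   9   9   9  16  16  16  19
  4   0   0   9   9   9  16  16  16  19
  5   0   0   9   9   9  16  16  16  19
  6   0   0   9   9   9  16  16  16  19

16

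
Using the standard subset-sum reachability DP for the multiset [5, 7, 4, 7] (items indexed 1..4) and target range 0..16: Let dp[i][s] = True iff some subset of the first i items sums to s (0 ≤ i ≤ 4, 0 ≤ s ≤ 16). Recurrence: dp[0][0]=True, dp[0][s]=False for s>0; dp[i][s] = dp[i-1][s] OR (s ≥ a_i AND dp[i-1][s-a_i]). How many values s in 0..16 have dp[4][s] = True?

9

i\s   0   1   2   3   4   5   6   7   8   9  10  11  12  13  14  15  16
  0   T   F   F   F   F   F   F   F   F   F   F   F   F   F   F   F   F
  1   T   F   F   F   F   T   F   F   F   F   F   F   F   F   F   F   F
  2   T   F   F   F   F   T   F   T   F   F   F   F   T   F   F   F   F
  3   T   F   F   F   T   T   F   T   F   T   F   T   T   F   F   F   T
  4   T   F   F   F   T   T   F   T   F   T   F   T   T   F   T   F   T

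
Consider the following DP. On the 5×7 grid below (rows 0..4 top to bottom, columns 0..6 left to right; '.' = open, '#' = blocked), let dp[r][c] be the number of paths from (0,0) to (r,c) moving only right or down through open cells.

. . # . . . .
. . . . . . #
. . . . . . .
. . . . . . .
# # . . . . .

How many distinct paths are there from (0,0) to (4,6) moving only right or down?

133

r\c   0   1   2   3   4   5   6
  0   1   1   0   0   0   0   0
  1   1   2   2   2   2   2   0
  2   1   3   5   7   9  11  11
  3   1   4   9  16  25  36  47
  4   0   0   9  25  50  86 133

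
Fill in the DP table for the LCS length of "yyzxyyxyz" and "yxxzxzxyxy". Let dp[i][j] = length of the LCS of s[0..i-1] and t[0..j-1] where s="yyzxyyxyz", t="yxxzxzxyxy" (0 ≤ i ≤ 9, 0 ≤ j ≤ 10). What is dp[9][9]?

5

   ''  y  x  x  z  x  z  x  y  x  y
''  0  0  0  0  0  0  0  0  0  0  0
 y  0  1  1  1  1  1  1  1  1  1  1
 y  0  1  1  1  1  1  1  1  2  2  2
 z  0  1  1  1  2  2  2  2  2  2  2
 x  0  1  2  2  2  3  3  3  3  3  3
 y  0  1  2  2  2  3  3  3  4  4  4
 y  0  1  2  2  2  3  3  3  4  4  5
 x  0  1  2  3  3  3  3  4  4  5  5
 y  0  1  2  3  3  3  3  4  5  5  6
 z  0  1  2  3  4  4  4  4  5  5  6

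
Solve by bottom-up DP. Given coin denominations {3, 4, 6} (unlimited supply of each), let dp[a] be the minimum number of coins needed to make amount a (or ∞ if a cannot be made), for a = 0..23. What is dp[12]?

2

 a  0  1  2  3  4  5  6  7  8  9 10 11 12 13 14 15 16 17 18 19 20 21 22 23
dp  0  -  -  1  1  -  1  2  2  2  2  3  2  3  3  3  3  4  3  4  4  4  4  5
(- denotes ∞ / unreachable)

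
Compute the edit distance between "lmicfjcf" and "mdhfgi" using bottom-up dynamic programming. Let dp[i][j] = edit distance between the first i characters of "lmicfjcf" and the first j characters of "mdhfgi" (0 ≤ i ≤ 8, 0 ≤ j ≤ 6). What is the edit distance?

   ''  m  d  h  f  g  i
''  0  1  2  3  4  5  6
 l  1  1  2  3  4  5  6
 m  2  1  2  3  4  5  6
 i  3  2  2  3  4  5  5
 c  4  3  3  3  4  5  6
 f  5  4  4  4  3  4  5
 j  6  5  5  5  4  4  5
 c  7  6  6  6  5  5  5
 f  8  7  7  7  6  6  6

6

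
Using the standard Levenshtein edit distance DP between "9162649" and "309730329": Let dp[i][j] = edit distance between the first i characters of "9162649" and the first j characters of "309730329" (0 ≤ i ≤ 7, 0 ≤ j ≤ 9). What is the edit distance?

7

   ''  3  0  9  7  3  0  3  2  9
''  0  1  2  3  4  5  6  7  8  9
 9  1  1  2  2  3  4  5  6  7  8
 1  2  2  2  3  3  4  5  6  7  8
 6  3  3  3  3  4  4  5  6  7  8
 2  4  4  4  4  4  5  5  6  6  7
 6  5  5  5  5  5  5  6  6  7  7
 4  6  6  6  6  6  6  6  7  7  8
 9  7  7  7  6  7  7  7  7  8  7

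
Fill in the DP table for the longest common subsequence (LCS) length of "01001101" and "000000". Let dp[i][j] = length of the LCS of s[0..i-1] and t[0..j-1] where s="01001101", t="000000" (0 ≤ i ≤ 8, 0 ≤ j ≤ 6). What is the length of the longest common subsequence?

   ''  0  0  0  0  0  0
''  0  0  0  0  0  0  0
 0  0  1  1  1  1  1  1
 1  0  1  1  1  1  1  1
 0  0  1  2  2  2  2  2
 0  0  1  2  3  3  3  3
 1  0  1  2  3  3  3  3
 1  0  1  2  3  3  3  3
 0  0  1  2  3  4  4  4
 1  0  1  2  3  4  4  4

4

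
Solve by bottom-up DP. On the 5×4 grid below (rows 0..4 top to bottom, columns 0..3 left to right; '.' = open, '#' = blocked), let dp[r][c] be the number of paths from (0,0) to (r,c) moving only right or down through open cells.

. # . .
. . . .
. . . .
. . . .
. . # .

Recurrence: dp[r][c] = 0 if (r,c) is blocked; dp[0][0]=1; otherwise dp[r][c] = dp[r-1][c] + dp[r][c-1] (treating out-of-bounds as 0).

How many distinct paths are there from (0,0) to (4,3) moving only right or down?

10

r\c   0   1   2   3
  0   1   0   0   0
  1   1   1   1   1
  2   1   2   3   4
  3   1   3   6  10
  4   1   4   0  10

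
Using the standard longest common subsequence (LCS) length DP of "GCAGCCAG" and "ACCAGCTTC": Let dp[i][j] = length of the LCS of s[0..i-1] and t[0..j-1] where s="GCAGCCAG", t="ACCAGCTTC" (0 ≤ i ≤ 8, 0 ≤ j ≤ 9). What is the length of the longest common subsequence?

5

   ''  A  C  C  A  G  C  T  T  C
''  0  0  0  0  0  0  0  0  0  0
 G  0  0  0  0  0  1  1  1  1  1
 C  0  0  1  1  1  1  2  2  2  2
 A  0  1  1  1  2  2  2  2  2  2
 G  0  1  1  1  2  3  3  3  3  3
 C  0  1  2  2  2  3  4  4  4  4
 C  0  1  2  3  3  3  4  4  4  5
 A  0  1  2  3  4  4  4  4  4  5
 G  0  1  2  3  4  5  5  5  5  5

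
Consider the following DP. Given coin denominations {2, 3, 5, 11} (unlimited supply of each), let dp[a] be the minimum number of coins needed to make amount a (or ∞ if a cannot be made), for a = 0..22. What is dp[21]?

3

 a  0  1  2  3  4  5  6  7  8  9 10 11 12 13 14 15 16 17 18 19 20 21 22
dp  0  -  1  1  2  1  2  2  2  3  2  1  3  2  2  3  2  3  3  3  4  3  2
(- denotes ∞ / unreachable)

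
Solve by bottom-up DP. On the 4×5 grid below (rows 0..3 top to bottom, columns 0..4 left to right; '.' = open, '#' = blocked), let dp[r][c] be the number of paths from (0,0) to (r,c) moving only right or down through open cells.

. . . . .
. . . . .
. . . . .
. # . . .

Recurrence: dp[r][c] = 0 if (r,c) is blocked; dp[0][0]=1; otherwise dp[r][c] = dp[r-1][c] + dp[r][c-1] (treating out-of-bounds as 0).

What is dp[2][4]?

15

r\c   0   1   2   3   4
  0   1   1   1   1   1
  1   1   2   3   4   5
  2   1   3   6  10  15
  3   1   0   6  16  31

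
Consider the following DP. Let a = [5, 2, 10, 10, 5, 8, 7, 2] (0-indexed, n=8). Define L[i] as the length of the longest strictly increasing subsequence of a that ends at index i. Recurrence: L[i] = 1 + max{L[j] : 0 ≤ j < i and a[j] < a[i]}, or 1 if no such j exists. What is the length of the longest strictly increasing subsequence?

   i    0    1    2    3    4    5    6    7
a[i]    5    2   10   10    5    8    7    2
L[i]    1    1    2    2    2    3    3    1

3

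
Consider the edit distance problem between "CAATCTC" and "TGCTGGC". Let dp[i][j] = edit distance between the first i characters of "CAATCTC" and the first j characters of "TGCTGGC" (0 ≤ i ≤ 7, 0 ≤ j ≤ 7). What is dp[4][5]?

   ''  T  G  C  T  G  G  C
''  0  1  2  3  4  5  6  7
 C  1  1  2  2  3  4  5  6
 A  2  2  2  3  3  4  5  6
 A  3  3  3  3  4  4  5  6
 T  4  3  4  4  3  4  5  6
 C  5  4  4  4  4  4  5  5
 T  6  5  5  5  4  5  5  6
 C  7  6  6  5  5  5  6  5

4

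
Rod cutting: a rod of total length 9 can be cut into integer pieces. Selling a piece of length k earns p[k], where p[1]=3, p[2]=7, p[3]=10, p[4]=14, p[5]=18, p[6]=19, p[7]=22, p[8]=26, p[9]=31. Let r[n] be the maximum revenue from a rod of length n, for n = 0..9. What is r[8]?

28

   n    0    1    2    3    4    5    6    7    8    9
r[n]    0    3    7   10   14   18   21   25   28   32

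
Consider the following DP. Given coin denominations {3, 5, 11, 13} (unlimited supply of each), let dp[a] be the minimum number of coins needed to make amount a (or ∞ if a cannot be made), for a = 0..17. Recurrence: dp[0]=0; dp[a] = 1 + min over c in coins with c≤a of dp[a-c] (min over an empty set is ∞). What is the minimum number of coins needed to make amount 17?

 a  0  1  2  3  4  5  6  7  8  9 10 11 12 13 14 15 16 17
dp  0  -  -  1  -  1  2  -  2  3  2  1  4  1  2  3  2  3
(- denotes ∞ / unreachable)

3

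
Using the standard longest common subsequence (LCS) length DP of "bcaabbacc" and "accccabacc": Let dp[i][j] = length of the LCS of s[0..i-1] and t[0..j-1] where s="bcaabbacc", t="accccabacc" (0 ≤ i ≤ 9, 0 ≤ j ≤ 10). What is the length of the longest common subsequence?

6

   ''  a  c  c  c  c  a  b  a  c  c
''  0  0  0  0  0  0  0  0  0  0  0
 b  0  0  0  0  0  0  0  1  1  1  1
 c  0  0  1  1  1  1  1  1  1  2  2
 a  0  1  1  1  1  1  2  2  2  2  2
 a  0  1  1  1  1  1  2  2  3  3  3
 b  0  1  1  1  1  1  2  3  3  3  3
 b  0  1  1  1  1  1  2  3  3  3  3
 a  0  1  1  1  1  1  2  3  4  4  4
 c  0  1  2  2  2  2  2  3  4  5  5
 c  0  1  2  3  3  3  3  3  4  5  6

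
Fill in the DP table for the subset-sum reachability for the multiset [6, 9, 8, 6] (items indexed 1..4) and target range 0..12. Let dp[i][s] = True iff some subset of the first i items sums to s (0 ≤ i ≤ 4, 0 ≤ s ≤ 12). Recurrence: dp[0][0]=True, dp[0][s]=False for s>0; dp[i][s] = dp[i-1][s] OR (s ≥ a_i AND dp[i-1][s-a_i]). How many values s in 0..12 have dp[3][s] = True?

4

i\s   0   1   2   3   4   5   6   7   8   9  10  11  12
  0   T   F   F   F   F   F   F   F   F   F   F   F   F
  1   T   F   F   F   F   F   T   F   F   F   F   F   F
  2   T   F   F   F   F   F   T   F   F   T   F   F   F
  3   T   F   F   F   F   F   T   F   T   T   F   F   F
  4   T   F   F   F   F   F   T   F   T   T   F   F   T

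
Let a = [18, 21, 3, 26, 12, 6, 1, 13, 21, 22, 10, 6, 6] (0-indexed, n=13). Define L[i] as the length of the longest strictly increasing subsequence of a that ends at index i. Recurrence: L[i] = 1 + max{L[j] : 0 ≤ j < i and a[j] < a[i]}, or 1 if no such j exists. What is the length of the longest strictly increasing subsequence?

   i    0    1    2    3    4    5    6    7    8    9   10   11   12
a[i]   18   21    3   26   12    6    1   13   21   22   10    6    6
L[i]    1    2    1    3    2    2    1    3    4    5    3    2    2

5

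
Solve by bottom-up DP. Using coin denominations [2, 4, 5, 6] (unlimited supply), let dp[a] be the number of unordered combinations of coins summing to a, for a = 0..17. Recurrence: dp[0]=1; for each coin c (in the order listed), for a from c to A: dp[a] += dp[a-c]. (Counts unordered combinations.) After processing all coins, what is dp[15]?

after  coin     0     1     2     3     4     5     6     7     8     9    10    11    12    13    14    15    16    17
          2     1     0     1     0     1     0     1     0     1     0     1     0     1     0     1     0     1     0
          4     1     0     1     0     2     0     2     0     3     0     3     0     4     0     4     0     5     0
          5     1     0     1     0     2     1     2     1     3     2     4     2     5     3     6     4     7     5
          6     1     0     1     0     2     1     3     1     4     2     6     3     8     4    10     6    13     8

6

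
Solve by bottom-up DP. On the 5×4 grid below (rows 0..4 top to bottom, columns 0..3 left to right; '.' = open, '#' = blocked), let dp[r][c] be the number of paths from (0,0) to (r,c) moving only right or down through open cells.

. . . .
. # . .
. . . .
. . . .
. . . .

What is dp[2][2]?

2

r\c   0   1   2   3
  0   1   1   1   1
  1   1   0   1   2
  2   1   1   2   4
  3   1   2   4   8
  4   1   3   7  15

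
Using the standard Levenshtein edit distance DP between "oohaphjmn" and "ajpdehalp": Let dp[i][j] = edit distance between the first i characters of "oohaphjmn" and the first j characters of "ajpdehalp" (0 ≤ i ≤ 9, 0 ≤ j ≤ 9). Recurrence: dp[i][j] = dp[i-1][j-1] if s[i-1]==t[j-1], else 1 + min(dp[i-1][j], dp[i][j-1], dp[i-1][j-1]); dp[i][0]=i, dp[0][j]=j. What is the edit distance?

8

   ''  a  j  p  d  e  h  a  l  p
''  0  1  2  3  4  5  6  7  8  9
 o  1  1  2  3  4  5  6  7  8  9
 o  2  2  2  3  4  5  6  7  8  9
 h  3  3  3  3  4  5  5  6  7  8
 a  4  3  4  4  4  5  6  5  6  7
 p  5  4  4  4  5  5  6  6  6  6
 h  6  5  5  5  5  6  5  6  7  7
 j  7  6  5  6  6  6  6  6  7  8
 m  8  7  6  6  7  7  7  7  7  8
 n  9  8  7  7  7  8  8  8  8  8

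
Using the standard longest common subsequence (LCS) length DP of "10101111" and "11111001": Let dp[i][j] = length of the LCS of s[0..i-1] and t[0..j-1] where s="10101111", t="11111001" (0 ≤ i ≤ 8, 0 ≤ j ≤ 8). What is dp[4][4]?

   ''  1  1  1  1  1  0  0  1
''  0  0  0  0  0  0  0  0  0
 1  0  1  1  1  1  1  1  1  1
 0  0  1  1  1  1  1  2  2  2
 1  0  1  2  2  2  2  2  2  3
 0  0  1  2  2  2  2  3  3  3
 1  0  1  2  3  3  3  3  3  4
 1  0  1  2  3  4  4  4  4  4
 1  0  1  2  3  4  5  5  5  5
 1  0  1  2  3  4  5  5  5  6

2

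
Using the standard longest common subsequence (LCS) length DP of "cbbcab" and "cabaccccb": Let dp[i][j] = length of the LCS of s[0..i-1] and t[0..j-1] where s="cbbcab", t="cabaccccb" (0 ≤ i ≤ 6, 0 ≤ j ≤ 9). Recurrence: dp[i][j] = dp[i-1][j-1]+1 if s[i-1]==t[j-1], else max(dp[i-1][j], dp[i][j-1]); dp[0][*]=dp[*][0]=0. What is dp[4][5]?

3

   ''  c  a  b  a  c  c  c  c  b
''  0  0  0  0  0  0  0  0  0  0
 c  0  1  1  1  1  1  1  1  1  1
 b  0  1  1  2  2  2  2  2  2  2
 b  0  1  1  2  2  2  2  2  2  3
 c  0  1  1  2  2  3  3  3  3  3
 a  0  1  2  2  3  3  3  3  3  3
 b  0  1  2  3  3  3  3  3  3  4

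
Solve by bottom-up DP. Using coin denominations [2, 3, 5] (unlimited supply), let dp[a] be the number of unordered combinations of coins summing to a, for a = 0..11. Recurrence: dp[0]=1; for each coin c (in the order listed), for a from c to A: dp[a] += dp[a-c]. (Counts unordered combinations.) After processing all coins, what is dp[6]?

2

after  coin     0     1     2     3     4     5     6     7     8     9    10    11
          2     1     0     1     0     1     0     1     0     1     0     1     0
          3     1     0     1     1     1     1     2     1     2     2     2     2
          5     1     0     1     1     1     2     2     2     3     3     4     4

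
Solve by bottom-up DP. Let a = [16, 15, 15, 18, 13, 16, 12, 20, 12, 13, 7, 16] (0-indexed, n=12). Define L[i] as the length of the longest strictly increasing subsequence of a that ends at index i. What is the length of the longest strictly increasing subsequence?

3

   i    0    1    2    3    4    5    6    7    8    9   10   11
a[i]   16   15   15   18   13   16   12   20   12   13    7   16
L[i]    1    1    1    2    1    2    1    3    1    2    1    3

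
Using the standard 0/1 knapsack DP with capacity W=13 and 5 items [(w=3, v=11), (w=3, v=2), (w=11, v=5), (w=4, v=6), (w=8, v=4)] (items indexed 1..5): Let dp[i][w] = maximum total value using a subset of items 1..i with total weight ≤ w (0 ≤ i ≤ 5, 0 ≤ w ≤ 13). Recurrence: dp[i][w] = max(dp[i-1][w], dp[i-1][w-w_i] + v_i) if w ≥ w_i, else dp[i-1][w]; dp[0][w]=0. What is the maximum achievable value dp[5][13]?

19

i\w   0   1   2   3   4   5   6   7   8   9  10  11  12  13
  0   0   0   0   0   0   0   0   0   0   0   0   0   0   0
  1   0   0   0  11  11  11  11  11  11  11  11  11  11  11
  2   0   0   0  11  11  11  13  13  13  13  13  13  13  13
  3   0   0   0  11  11  11  13  13  13  13  13  13  13  13
  4   0   0   0  11  11  11  13  17  17  17  19  19  19  19
  5   0   0   0  11  11  11  13  17  17  17  19  19  19  19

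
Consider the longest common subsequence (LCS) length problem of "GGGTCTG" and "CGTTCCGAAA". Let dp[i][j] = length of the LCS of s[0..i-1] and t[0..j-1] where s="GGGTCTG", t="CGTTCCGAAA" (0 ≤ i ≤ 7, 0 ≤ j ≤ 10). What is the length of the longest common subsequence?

   ''  C  G  T  T  C  C  G  A  A  A
''  0  0  0  0  0  0  0  0  0  0  0
 G  0  0  1  1  1  1  1  1  1  1  1
 G  0  0  1  1  1  1  1  2  2  2  2
 G  0  0  1  1  1  1  1  2  2  2  2
 T  0  0  1  2  2  2  2  2  2  2  2
 C  0  1  1  2  2  3  3  3  3  3  3
 T  0  1  1  2  3  3  3  3  3  3  3
 G  0  1  2  2  3  3  3  4  4  4  4

4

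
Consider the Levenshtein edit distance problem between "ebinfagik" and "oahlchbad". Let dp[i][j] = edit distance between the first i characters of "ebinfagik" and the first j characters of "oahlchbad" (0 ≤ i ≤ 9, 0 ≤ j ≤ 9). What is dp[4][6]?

   ''  o  a  h  l  c  h  b  a  d
''  0  1  2  3  4  5  6  7  8  9
 e  1  1  2  3  4  5  6  7  8  9
 b  2  2  2  3  4  5  6  6  7  8
 i  3  3  3  3  4  5  6  7  7  8
 n  4  4  4  4  4  5  6  7  8  8
 f  5  5  5  5  5  5  6  7  8  9
 a  6  6  5  6  6  6  6  7  7  8
 g  7  7  6  6  7  7  7  7  8  8
 i  8  8  7  7  7  8  8  8  8  9
 k  9  9  8  8  8  8  9  9  9  9

6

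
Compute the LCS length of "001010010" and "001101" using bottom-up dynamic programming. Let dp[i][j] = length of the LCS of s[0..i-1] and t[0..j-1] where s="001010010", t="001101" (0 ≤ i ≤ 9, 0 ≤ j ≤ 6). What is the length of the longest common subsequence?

   ''  0  0  1  1  0  1
''  0  0  0  0  0  0  0
 0  0  1  1  1  1  1  1
 0  0  1  2  2  2  2  2
 1  0  1  2  3  3  3  3
 0  0  1  2  3  3  4  4
 1  0  1  2  3  4  4  5
 0  0  1  2  3  4  5  5
 0  0  1  2  3  4  5  5
 1  0  1  2  3  4  5  6
 0  0  1  2  3  4  5  6

6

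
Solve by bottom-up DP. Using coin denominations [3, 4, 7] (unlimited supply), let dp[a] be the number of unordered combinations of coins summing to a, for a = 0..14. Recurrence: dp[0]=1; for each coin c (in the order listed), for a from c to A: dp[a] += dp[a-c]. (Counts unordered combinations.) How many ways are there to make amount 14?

3

after  coin     0     1     2     3     4     5     6     7     8     9    10    11    12    13    14
          3     1     0     0     1     0     0     1     0     0     1     0     0     1     0     0
          4     1     0     0     1     1     0     1     1     1     1     1     1     2     1     1
          7     1     0     0     1     1     0     1     2     1     1     2     2     2     2     3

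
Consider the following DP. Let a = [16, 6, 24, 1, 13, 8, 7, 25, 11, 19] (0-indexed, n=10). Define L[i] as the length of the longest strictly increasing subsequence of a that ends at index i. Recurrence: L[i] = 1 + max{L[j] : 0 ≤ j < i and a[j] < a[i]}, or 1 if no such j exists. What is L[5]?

   i    0    1    2    3    4    5    6    7    8    9
a[i]   16    6   24    1   13    8    7   25   11   19
L[i]    1    1    2    1    2    2    2    3    3    4

2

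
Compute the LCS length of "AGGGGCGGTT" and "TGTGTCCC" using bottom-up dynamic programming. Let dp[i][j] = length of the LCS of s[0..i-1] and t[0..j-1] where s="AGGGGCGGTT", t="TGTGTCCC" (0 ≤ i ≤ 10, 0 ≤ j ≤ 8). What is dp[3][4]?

2

   ''  T  G  T  G  T  C  C  C
''  0  0  0  0  0  0  0  0  0
 A  0  0  0  0  0  0  0  0  0
 G  0  0  1  1  1  1  1  1  1
 G  0  0  1  1  2  2  2  2  2
 G  0  0  1  1  2  2  2  2  2
 G  0  0  1  1  2  2  2  2  2
 C  0  0  1  1  2  2  3  3  3
 G  0  0  1  1  2  2  3  3  3
 G  0  0  1  1  2  2  3  3  3
 T  0  1  1  2  2  3  3  3  3
 T  0  1  1  2  2  3  3  3  3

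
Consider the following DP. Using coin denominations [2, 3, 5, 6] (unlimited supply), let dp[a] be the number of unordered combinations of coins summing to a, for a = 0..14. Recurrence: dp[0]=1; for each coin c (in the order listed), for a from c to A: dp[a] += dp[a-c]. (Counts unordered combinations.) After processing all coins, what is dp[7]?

2

after  coin     0     1     2     3     4     5     6     7     8     9    10    11    12    13    14
          2     1     0     1     0     1     0     1     0     1     0     1     0     1     0     1
          3     1     0     1     1     1     1     2     1     2     2     2     2     3     2     3
          5     1     0     1     1     1     2     2     2     3     3     4     4     5     5     6
          6     1     0     1     1     1     2     3     2     4     4     5     6     8     7    10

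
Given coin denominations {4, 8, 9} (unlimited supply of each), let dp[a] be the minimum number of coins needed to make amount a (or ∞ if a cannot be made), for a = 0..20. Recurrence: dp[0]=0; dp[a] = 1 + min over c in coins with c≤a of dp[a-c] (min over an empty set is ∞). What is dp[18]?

 a  0  1  2  3  4  5  6  7  8  9 10 11 12 13 14 15 16 17 18 19 20
dp  0  -  -  -  1  -  -  -  1  1  -  -  2  2  -  -  2  2  2  -  3
(- denotes ∞ / unreachable)

2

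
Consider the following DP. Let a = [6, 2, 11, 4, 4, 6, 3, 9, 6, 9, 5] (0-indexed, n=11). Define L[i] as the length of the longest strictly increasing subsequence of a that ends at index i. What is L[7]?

   i    0    1    2    3    4    5    6    7    8    9   10
a[i]    6    2   11    4    4    6    3    9    6    9    5
L[i]    1    1    2    2    2    3    2    4    3    4    3

4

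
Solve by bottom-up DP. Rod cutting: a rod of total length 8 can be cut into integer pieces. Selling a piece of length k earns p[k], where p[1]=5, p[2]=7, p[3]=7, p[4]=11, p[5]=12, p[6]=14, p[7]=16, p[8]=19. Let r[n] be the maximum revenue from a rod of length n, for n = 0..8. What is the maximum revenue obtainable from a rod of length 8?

40

   n    0    1    2    3    4    5    6    7    8
r[n]    0    5   10   15   20   25   30   35   40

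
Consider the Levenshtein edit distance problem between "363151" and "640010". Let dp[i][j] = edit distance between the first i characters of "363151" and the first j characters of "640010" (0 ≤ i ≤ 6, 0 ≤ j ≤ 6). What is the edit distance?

5

   ''  6  4  0  0  1  0
''  0  1  2  3  4  5  6
 3  1  1  2  3  4  5  6
 6  2  1  2  3  4  5  6
 3  3  2  2  3  4  5  6
 1  4  3  3  3  4  4  5
 5  5  4  4  4  4  5  5
 1  6  5  5  5  5  4  5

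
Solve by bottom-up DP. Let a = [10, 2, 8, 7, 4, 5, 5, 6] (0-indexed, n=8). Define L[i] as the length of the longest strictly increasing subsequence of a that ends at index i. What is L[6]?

   i    0    1    2    3    4    5    6    7
a[i]   10    2    8    7    4    5    5    6
L[i]    1    1    2    2    2    3    3    4

3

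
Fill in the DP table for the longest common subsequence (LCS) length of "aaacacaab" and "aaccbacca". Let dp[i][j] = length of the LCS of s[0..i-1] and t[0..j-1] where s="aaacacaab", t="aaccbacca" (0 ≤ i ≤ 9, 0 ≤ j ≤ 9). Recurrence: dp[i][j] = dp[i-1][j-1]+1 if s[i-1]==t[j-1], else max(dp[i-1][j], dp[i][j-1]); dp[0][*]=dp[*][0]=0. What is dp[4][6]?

   ''  a  a  c  c  b  a  c  c  a
''  0  0  0  0  0  0  0  0  0  0
 a  0  1  1  1  1  1  1  1  1  1
 a  0  1  2  2  2  2  2  2  2  2
 a  0  1  2  2  2  2  3  3  3  3
 c  0  1  2  3  3  3  3  4  4  4
 a  0  1  2  3  3  3  4  4  4  5
 c  0  1  2  3  4  4  4  5  5  5
 a  0  1  2  3  4  4  5  5  5  6
 a  0  1  2  3  4  4  5  5  5  6
 b  0  1  2  3  4  5  5  5  5  6

3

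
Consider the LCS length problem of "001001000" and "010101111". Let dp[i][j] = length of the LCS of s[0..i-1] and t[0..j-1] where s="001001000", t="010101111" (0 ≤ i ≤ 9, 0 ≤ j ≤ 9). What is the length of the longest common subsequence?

   ''  0  1  0  1  0  1  1  1  1
''  0  0  0  0  0  0  0  0  0  0
 0  0  1  1  1  1  1  1  1  1  1
 0  0  1  1  2  2  2  2  2  2  2
 1  0  1  2  2  3  3  3  3  3  3
 0  0  1  2  3  3  4  4  4  4  4
 0  0  1  2  3  3  4  4  4  4  4
 1  0  1  2  3  4  4  5  5  5  5
 0  0  1  2  3  4  5  5  5  5  5
 0  0  1  2  3  4  5  5  5  5  5
 0  0  1  2  3  4  5  5  5  5  5

5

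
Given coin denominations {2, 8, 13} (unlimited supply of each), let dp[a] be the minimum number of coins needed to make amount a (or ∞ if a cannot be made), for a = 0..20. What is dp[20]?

4

 a  0  1  2  3  4  5  6  7  8  9 10 11 12 13 14 15 16 17 18 19 20
dp  0  -  1  -  2  -  3  -  1  -  2  -  3  1  4  2  2  3  3  4  4
(- denotes ∞ / unreachable)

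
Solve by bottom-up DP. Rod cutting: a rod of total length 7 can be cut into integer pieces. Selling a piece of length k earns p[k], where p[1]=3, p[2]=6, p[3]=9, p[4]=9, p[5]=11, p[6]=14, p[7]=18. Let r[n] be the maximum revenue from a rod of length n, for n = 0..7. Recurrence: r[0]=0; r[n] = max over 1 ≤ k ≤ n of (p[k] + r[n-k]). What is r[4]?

   n    0    1    2    3    4    5    6    7
r[n]    0    3    6    9   12   15   18   21

12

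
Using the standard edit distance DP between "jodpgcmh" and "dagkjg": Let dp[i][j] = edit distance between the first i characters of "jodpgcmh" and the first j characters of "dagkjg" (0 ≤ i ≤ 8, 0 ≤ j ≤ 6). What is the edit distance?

   ''  d  a  g  k  j  g
''  0  1  2  3  4  5  6
 j  1  1  2  3  4  4  5
 o  2  2  2  3  4  5  5
 d  3  2  3  3  4  5  6
 p  4  3  3  4  4  5  6
 g  5  4  4  3  4  5  5
 c  6  5  5  4  4  5  6
 m  7  6  6  5  5  5  6
 h  8  7  7  6  6  6  6

6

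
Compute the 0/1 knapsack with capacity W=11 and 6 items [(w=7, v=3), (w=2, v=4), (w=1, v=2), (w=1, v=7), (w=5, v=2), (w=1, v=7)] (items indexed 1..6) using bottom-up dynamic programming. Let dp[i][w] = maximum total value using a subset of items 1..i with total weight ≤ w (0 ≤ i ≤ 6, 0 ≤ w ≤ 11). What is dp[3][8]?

i\w   0   1   2   3   4   5   6   7   8   9  10  11
  0   0   0   0   0   0   0   0   0   0   0   0   0
  1   0   0   0   0   0   0   0   3   3   3   3   3
  2   0   0   4   4   4   4   4   4   4   7   7   7
  3   0   2   4   6   6   6   6   6   6   7   9   9
  4   0   7   9  11  13  13  13  13  13  13  14  16
  5   0   7   9  11  13  13  13  13  13  15  15  16
  6   0   7  14  16  18  20  20  20  20  20  22  22

6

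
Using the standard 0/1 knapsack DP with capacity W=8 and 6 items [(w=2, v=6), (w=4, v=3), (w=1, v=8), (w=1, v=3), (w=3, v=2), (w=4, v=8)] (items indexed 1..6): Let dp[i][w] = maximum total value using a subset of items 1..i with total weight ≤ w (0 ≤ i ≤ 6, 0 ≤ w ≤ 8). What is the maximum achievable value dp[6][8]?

25

i\w   0   1   2   3   4   5   6   7   8
  0   0   0   0   0   0   0   0   0   0
  1   0   0   6   6   6   6   6   6   6
  2   0   0   6   6   6   6   9   9   9
  3   0   8   8  14  14  14  14  17  17
  4   0   8  11  14  17  17  17  17  20
  5   0   8  11  14  17  17  17  19  20
  6   0   8  11  14  17  17  19  22  25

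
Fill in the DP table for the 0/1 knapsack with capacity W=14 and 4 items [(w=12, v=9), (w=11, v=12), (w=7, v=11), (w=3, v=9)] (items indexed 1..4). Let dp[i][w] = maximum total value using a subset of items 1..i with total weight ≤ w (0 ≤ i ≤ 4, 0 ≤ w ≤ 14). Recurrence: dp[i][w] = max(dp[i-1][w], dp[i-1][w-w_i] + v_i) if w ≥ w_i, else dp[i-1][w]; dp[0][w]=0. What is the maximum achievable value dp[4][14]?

i\w   0   1   2   3   4   5   6   7   8   9  10  11  12  13  14
  0   0   0   0   0   0   0   0   0   0   0   0   0   0   0   0
  1   0   0   0   0   0   0   0   0   0   0   0   0   9   9   9
  2   0   0   0   0   0   0   0   0   0   0   0  12  12  12  12
  3   0   0   0   0   0   0   0  11  11  11  11  12  12  12  12
  4   0   0   0   9   9   9   9  11  11  11  20  20  20  20  21

21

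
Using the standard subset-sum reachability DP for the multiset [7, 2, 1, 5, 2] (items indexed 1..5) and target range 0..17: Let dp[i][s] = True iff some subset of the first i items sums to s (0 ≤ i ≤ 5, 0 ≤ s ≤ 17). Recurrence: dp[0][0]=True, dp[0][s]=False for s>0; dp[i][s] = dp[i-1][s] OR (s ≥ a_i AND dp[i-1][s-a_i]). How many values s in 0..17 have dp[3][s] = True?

i\s   0   1   2   3   4   5   6   7   8   9  10  11  12  13  14  15  16  17
  0   T   F   F   F   F   F   F   F   F   F   F   F   F   F   F   F   F   F
  1   T   F   F   F   F   F   F   T   F   F   F   F   F   F   F   F   F   F
  2   T   F   T   F   F   F   F   T   F   T   F   F   F   F   F   F   F   F
  3   T   T   T   T   F   F   F   T   T   T   T   F   F   F   F   F   F   F
  4   T   T   T   T   F   T   T   T   T   T   T   F   T   T   T   T   F   F
  5   T   T   T   T   T   T   T   T   T   T   T   T   T   T   T   T   T   T

8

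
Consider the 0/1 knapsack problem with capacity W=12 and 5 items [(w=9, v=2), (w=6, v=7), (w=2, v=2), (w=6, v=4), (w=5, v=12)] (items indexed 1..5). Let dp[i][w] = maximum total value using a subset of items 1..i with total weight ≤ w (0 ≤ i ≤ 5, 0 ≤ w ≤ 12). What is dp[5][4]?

i\w   0   1   2   3   4   5   6   7   8   9  10  11  12
  0   0   0   0   0   0   0   0   0   0   0   0   0   0
  1   0   0   0   0   0   0   0   0   0   2   2   2   2
  2   0   0   0   0   0   0   7   7   7   7   7   7   7
  3   0   0   2   2   2   2   7   7   9   9   9   9   9
  4   0   0   2   2   2   2   7   7   9   9   9   9  11
  5   0   0   2   2   2  12  12  14  14  14  14  19  19

2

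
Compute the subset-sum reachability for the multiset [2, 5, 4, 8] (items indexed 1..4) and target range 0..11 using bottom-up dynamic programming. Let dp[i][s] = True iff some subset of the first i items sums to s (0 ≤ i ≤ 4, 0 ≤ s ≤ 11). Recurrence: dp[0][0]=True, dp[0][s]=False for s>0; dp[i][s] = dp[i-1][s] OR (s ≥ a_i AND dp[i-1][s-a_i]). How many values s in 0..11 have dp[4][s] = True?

i\s   0   1   2   3   4   5   6   7   8   9  10  11
  0   T   F   F   F   F   F   F   F   F   F   F   F
  1   T   F   T   F   F   F   F   F   F   F   F   F
  2   T   F   T   F   F   T   F   T   F   F   F   F
  3   T   F   T   F   T   T   T   T   F   T   F   T
  4   T   F   T   F   T   T   T   T   T   T   T   T

10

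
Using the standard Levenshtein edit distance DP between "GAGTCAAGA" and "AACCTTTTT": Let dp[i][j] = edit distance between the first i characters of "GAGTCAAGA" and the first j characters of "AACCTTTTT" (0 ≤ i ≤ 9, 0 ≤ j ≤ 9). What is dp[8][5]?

6

   ''  A  A  C  C  T  T  T  T  T
''  0  1  2  3  4  5  6  7  8  9
 G  1  1  2  3  4  5  6  7  8  9
 A  2  1  1  2  3  4  5  6  7  8
 G  3  2  2  2  3  4  5  6  7  8
 T  4  3  3  3  3  3  4  5  6  7
 C  5  4  4  3  3  4  4  5  6  7
 A  6  5  4  4  4  4  5  5  6  7
 A  7  6  5  5  5  5  5  6  6  7
 G  8  7  6  6  6  6  6  6  7  7
 A  9  8  7  7  7  7  7  7  7  8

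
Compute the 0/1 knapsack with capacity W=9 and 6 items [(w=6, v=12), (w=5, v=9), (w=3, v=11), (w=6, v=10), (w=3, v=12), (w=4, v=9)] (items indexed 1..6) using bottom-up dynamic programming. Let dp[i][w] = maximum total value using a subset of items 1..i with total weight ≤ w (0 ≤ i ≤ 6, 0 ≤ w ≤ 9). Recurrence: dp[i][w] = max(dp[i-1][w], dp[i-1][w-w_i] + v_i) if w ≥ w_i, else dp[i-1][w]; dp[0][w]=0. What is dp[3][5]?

11

i\w   0   1   2   3   4   5   6   7   8   9
  0   0   0   0   0   0   0   0   0   0   0
  1   0   0   0   0   0   0  12  12  12  12
  2   0   0   0   0   0   9  12  12  12  12
  3   0   0   0  11  11  11  12  12  20  23
  4   0   0   0  11  11  11  12  12  20  23
  5   0   0   0  12  12  12  23  23  23  24
  6   0   0   0  12  12  12  23  23  23  24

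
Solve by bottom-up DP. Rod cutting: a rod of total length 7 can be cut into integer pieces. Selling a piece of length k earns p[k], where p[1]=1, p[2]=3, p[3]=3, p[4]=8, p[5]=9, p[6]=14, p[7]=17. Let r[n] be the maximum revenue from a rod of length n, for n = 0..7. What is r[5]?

9

   n    0    1    2    3    4    5    6    7
r[n]    0    1    3    4    8    9   14   17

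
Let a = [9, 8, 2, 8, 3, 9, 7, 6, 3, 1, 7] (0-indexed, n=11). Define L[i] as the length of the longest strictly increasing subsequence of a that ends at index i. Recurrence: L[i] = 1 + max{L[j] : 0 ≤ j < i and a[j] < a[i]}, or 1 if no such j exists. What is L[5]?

3

   i    0    1    2    3    4    5    6    7    8    9   10
a[i]    9    8    2    8    3    9    7    6    3    1    7
L[i]    1    1    1    2    2    3    3    3    2    1    4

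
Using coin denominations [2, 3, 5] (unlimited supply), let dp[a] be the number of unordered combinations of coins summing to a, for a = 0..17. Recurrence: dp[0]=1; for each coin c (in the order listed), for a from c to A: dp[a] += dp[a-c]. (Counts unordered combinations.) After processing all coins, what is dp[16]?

after  coin     0     1     2     3     4     5     6     7     8     9    10    11    12    13    14    15    16    17
          2     1     0     1     0     1     0     1     0     1     0     1     0     1     0     1     0     1     0
          3     1     0     1     1     1     1     2     1     2     2     2     2     3     2     3     3     3     3
          5     1     0     1     1     1     2     2     2     3     3     4     4     5     5     6     7     7     8

7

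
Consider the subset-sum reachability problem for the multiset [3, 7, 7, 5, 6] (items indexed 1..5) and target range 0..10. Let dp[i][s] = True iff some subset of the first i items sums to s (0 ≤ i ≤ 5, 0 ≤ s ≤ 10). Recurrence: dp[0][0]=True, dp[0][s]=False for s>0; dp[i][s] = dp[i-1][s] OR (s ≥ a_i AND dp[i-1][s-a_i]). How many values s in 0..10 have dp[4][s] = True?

i\s   0   1   2   3   4   5   6   7   8   9  10
  0   T   F   F   F   F   F   F   F   F   F   F
  1   T   F   F   T   F   F   F   F   F   F   F
  2   T   F   F   T   F   F   F   T   F   F   T
  3   T   F   F   T   F   F   F   T   F   F   T
  4   T   F   F   T   F   T   F   T   T   F   T
  5   T   F   F   T   F   T   T   T   T   T   T

6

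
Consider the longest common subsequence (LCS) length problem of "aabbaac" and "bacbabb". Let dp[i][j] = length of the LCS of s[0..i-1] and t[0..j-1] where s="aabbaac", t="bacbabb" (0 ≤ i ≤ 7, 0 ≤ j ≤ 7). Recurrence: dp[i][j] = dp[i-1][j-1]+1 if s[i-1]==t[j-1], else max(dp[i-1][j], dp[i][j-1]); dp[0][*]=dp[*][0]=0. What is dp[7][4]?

3

   ''  b  a  c  b  a  b  b
''  0  0  0  0  0  0  0  0
 a  0  0  1  1  1  1  1  1
 a  0  0  1  1  1  2  2  2
 b  0  1  1  1  2  2  3  3
 b  0  1  1  1  2  2  3  4
 a  0  1  2  2  2  3  3  4
 a  0  1  2  2  2  3  3  4
 c  0  1  2  3  3  3  3  4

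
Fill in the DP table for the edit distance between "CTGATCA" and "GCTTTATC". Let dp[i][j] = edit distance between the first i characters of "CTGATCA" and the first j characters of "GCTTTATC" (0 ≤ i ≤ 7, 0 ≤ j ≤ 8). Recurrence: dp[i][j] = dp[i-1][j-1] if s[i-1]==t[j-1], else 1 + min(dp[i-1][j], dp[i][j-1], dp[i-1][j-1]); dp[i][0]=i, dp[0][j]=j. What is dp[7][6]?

4

   ''  G  C  T  T  T  A  T  C
''  0  1  2  3  4  5  6  7  8
 C  1  1  1  2  3  4  5  6  7
 T  2  2  2  1  2  3  4  5  6
 G  3  2  3  2  2  3  4  5  6
 A  4  3  3  3  3  3  3  4  5
 T  5  4  4  3  3  3  4  3  4
 C  6  5  4  4  4  4  4  4  3
 A  7  6  5  5  5  5  4  5  4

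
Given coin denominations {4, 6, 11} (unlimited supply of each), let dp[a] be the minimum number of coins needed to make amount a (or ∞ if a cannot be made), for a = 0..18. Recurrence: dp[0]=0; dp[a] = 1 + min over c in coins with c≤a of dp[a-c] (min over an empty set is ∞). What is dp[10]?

2

 a  0  1  2  3  4  5  6  7  8  9 10 11 12 13 14 15 16 17 18
dp  0  -  -  -  1  -  1  -  2  -  2  1  2  -  3  2  3  2  3
(- denotes ∞ / unreachable)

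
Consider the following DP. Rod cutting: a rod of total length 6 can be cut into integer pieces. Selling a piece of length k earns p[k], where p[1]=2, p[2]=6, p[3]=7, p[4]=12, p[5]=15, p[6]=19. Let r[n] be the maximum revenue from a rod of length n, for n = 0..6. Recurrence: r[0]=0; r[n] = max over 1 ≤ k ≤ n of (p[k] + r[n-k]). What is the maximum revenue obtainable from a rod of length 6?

19

   n    0    1    2    3    4    5    6
r[n]    0    2    6    8   12   15   19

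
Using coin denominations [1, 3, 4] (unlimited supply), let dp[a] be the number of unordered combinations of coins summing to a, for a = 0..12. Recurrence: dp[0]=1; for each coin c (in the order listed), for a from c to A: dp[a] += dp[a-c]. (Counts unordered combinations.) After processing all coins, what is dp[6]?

4

after  coin     0     1     2     3     4     5     6     7     8     9    10    11    12
          1     1     1     1     1     1     1     1     1     1     1     1     1     1
          3     1     1     1     2     2     2     3     3     3     4     4     4     5
          4     1     1     1     2     3     3     4     5     6     7     8     9    11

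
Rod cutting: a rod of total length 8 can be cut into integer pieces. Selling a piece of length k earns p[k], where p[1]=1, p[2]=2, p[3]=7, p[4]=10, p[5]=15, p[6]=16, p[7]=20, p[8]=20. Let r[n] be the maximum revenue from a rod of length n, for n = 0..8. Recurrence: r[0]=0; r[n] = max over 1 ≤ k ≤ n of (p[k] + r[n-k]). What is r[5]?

   n    0    1    2    3    4    5    6    7    8
r[n]    0    1    2    7   10   15   16   20   22

15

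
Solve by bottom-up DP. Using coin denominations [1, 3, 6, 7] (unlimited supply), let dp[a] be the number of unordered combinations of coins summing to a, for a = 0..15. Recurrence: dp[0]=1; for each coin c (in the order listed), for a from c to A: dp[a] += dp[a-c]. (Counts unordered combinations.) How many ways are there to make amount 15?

after  coin     0     1     2     3     4     5     6     7     8     9    10    11    12    13    14    15
          1     1     1     1     1     1     1     1     1     1     1     1     1     1     1     1     1
          3     1     1     1     2     2     2     3     3     3     4     4     4     5     5     5     6
          6     1     1     1     2     2     2     4     4     4     6     6     6     9     9     9    12
          7     1     1     1     2     2     2     4     5     5     7     8     8    11    13    14    17

17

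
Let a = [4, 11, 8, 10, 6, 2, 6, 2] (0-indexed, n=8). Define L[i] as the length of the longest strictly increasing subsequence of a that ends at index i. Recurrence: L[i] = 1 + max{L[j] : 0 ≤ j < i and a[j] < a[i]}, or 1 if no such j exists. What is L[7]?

1

   i    0    1    2    3    4    5    6    7
a[i]    4   11    8   10    6    2    6    2
L[i]    1    2    2    3    2    1    2    1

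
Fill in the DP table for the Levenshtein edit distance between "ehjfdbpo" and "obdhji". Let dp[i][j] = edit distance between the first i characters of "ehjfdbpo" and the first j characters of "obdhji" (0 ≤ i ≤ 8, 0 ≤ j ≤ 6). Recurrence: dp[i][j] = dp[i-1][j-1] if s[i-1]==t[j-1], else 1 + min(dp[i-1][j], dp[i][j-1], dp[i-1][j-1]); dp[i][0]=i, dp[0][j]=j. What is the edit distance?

7

   ''  o  b  d  h  j  i
''  0  1  2  3  4  5  6
 e  1  1  2  3  4  5  6
 h  2  2  2  3  3  4  5
 j  3  3  3  3  4  3  4
 f  4  4  4  4  4  4  4
 d  5  5  5  4  5  5  5
 b  6  6  5  5  5  6  6
 p  7  7  6  6  6  6  7
 o  8  7  7  7  7  7  7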